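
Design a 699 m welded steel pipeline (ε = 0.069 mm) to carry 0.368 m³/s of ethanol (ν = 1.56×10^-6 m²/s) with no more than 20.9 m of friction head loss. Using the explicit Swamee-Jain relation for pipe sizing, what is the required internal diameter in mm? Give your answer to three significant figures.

D ≈ 358 mm

Swamee-Jain (Type III): D = 0.66·[ε^1.25·(LQ²/(gh_f))^4.75 + ν·Q^9.4·(L/(gh_f))^5.2]^0.04
LQ²/(gh_f) = 0.4617; L/(gh_f) = 3.409
Term 1 = ε^1.25·(…)^4.75 = 1.60×10^-7; Term 2 = ν·Q^9.4·(…)^5.2 = 7.62×10^-8
D = 0.66·(1.60×10^-7 + 7.62×10^-8)^0.04 = 0.3585 m = 358 mm
Check: V = 3.65 m/s, Re = 8.38×10^5, f = 0.01485, h_f = 19.6 m ≈ 20.9 m ✓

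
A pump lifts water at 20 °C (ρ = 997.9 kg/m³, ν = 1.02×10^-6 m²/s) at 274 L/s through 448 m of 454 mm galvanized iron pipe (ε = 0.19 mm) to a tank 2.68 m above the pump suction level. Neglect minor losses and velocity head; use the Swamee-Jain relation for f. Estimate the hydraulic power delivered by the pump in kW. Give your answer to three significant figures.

V = 4Q/(πD²) = 1.693 m/s; Re = 7.53×10^5; ε/D = 4.19×10^-4; f = 0.01690
h_f = f(L/D)V²/2g = 2.435 m
Total head H = z + h_f = 2.68 + 2.435 = 5.115 m
P_hyd = ρgQH = 997.9·9.81·0.274·5.115 = 13.72 kW

P_hyd ≈ 13.7 kW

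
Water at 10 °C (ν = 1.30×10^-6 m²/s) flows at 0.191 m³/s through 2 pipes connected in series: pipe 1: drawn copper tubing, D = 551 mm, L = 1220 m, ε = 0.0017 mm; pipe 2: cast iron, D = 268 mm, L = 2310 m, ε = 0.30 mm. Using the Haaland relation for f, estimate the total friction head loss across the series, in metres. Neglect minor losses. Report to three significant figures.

Pipe 1: V = 0.8010 m/s, Re = 3.40×10^5, ε/D = 3.09×10^-6, f = 0.01404, h_1 = f(L/D)V²/2g = 1.017 m
Pipe 2: V = 3.386 m/s, Re = 6.98×10^5, ε/D = 0.00112, f = 0.02058, h_2 = f(L/D)V²/2g = 103.6 m
Series → Q common, losses add: H = Σh = 104.6 m

H ≈ 105 m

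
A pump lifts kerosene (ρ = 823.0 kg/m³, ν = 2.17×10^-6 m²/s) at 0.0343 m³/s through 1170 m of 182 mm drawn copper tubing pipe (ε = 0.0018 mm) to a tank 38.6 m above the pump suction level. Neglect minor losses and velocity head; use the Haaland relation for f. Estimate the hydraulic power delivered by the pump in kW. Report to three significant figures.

P_hyd ≈ 13.4 kW

V = 4Q/(πD²) = 1.318 m/s; Re = 1.11×10^5; ε/D = 9.89×10^-6; f = 0.01749
h_f = f(L/D)V²/2g = 9.964 m
Total head H = z + h_f = 38.6 + 9.964 = 48.56 m
P_hyd = ρgQH = 823.0·9.81·0.0343·48.56 = 13.45 kW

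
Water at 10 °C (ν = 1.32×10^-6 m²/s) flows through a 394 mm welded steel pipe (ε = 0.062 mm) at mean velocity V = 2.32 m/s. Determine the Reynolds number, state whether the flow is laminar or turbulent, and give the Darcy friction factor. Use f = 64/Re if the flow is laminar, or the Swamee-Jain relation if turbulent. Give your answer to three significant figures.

Re = VD/ν = 2.320·0.394/1.32×10^-6 = 6.92×10^5
Re > 4000 → turbulent; ε/D = 1.57×10^-4
Swamee-Jain: f = 0.01467

Re ≈ 6.92×10^5; turbulent; f ≈ 0.0147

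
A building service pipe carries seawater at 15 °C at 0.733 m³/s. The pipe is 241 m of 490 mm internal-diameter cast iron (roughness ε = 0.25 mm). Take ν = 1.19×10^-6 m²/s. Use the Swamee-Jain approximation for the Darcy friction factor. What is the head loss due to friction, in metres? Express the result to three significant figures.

h_f ≈ 6.50 m

V = 4Q/(πD²) = 4·0.733/(π·0.490²) = 3.887 m/s
Re = VD/ν = 3.887·0.490/1.19×10^-6 = 1.60×10^6 → turbulent
ε/D = 0.25/490 = 5.10×10^-4
Swamee-Jain: f = 0.01717
h_f = f(L/D)V²/(2g) = 0.01717·(241/0.490)·3.887²/(2·9.81) = 6.504 m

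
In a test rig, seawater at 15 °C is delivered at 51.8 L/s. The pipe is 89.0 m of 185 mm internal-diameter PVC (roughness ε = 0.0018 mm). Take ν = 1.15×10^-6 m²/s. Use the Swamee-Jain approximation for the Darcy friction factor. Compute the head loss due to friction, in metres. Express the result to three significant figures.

h_f ≈ 1.31 m

V = 4Q/(πD²) = 4·0.0518/(π·0.185²) = 1.927 m/s
Re = VD/ν = 1.927·0.185/1.15×10^-6 = 3.10×10^5 → turbulent
ε/D = 0.0018/185 = 9.73×10^-6
Swamee-Jain: f = 0.01440
h_f = f(L/D)V²/(2g) = 0.01440·(89.0/0.185)·1.927²/(2·9.81) = 1.311 m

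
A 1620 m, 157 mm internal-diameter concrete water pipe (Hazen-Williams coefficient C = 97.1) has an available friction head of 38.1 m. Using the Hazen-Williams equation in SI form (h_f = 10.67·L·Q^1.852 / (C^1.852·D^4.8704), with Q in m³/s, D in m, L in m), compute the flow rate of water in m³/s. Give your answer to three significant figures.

Rearranging: Q = [h_f·C^1.852·D^4.8704 / (10.67·L)]^(1/1.852)
Q = [38.1·97.1^1.852·0.157^4.8704 / (10.67·1620)]^0.540 = 0.02742 m³/s

Q ≈ 0.0274 m³/s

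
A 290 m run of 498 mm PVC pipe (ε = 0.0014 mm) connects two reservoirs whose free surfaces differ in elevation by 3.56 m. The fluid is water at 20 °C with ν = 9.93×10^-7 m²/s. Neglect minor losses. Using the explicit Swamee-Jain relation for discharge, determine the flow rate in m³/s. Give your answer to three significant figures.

Q ≈ 0.650 m³/s

Swamee-Jain (Type II): Q = -0.965·√(gD⁵h_f/L)·ln[ε/(3.7D) + √(3.17ν²L/(gD³h_f))]
√(gD⁵h_f/L) = √(9.81·0.498⁵·3.56/290) = 0.06073
ε/(3.7D) = 7.60×10^-7; √(3.17ν²L/(gD³h_f)) = 1.45×10^-5
Q = -0.965·0.06073·ln(1.526×10^-5) = 0.6500 m³/s
Check: V = 3.34 m/s, Re = 1.67×10^6, f = 0.01076, h_f = 3.56 m ≈ 3.56 m ✓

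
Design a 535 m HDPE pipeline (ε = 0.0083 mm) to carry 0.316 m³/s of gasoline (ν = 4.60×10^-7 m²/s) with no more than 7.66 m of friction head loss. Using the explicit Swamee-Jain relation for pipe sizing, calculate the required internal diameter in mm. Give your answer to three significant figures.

D ≈ 364 mm

Swamee-Jain (Type III): D = 0.66·[ε^1.25·(LQ²/(gh_f))^4.75 + ν·Q^9.4·(L/(gh_f))^5.2]^0.04
LQ²/(gh_f) = 0.7109; L/(gh_f) = 7.120
Term 1 = ε^1.25·(…)^4.75 = 8.81×10^-8; Term 2 = ν·Q^9.4·(…)^5.2 = 2.47×10^-7
D = 0.66·(8.81×10^-8 + 2.47×10^-7)^0.04 = 0.3635 m = 364 mm
Check: V = 3.04 m/s, Re = 2.41×10^6, f = 0.01093, h_f = 7.60 m ≈ 7.66 m ✓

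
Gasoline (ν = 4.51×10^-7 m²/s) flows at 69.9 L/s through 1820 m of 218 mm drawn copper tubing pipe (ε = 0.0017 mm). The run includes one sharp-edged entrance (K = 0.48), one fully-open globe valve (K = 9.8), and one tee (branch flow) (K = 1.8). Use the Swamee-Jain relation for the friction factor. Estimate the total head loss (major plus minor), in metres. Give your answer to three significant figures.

H_L ≈ 20.0 m

V = 4Q/(πD²) = 1.873 m/s; V²/2g = 0.1788 m
Re = 9.05×10^5, ε/D = 7.80×10^-6 → f = 0.01199 (Swamee-Jain)
Major: h_f = f(L/D)·V²/2g = 0.01199·8349·0.1788 = 17.89 m
Minor: ΣK = 12.1; h_m = ΣK·V²/2g = 2.159 m
Total H_L = 17.89 + 2.159 = 20.05 m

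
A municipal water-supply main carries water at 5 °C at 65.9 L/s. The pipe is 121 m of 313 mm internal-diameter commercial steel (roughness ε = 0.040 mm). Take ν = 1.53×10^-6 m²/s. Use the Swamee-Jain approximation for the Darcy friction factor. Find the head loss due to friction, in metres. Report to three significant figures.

V = 4Q/(πD²) = 4·0.0659/(π·0.313²) = 0.8565 m/s
Re = VD/ν = 0.8565·0.313/1.53×10^-6 = 1.75×10^5 → turbulent
ε/D = 0.040/313 = 1.28×10^-4
Swamee-Jain: f = 0.01694
h_f = f(L/D)V²/(2g) = 0.01694·(121/0.313)·0.8565²/(2·9.81) = 0.2449 m

h_f ≈ 0.245 m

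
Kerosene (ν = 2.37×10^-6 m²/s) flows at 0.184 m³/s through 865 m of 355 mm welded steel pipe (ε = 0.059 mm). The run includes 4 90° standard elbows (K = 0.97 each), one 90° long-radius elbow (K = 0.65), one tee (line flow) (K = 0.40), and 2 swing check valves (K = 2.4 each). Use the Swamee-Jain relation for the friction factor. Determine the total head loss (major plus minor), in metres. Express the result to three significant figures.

H_L ≈ 8.66 m

V = 4Q/(πD²) = 1.859 m/s; V²/2g = 0.1761 m
Re = 2.78×10^5, ε/D = 1.66×10^-4 → f = 0.01618 (Swamee-Jain)
Major: h_f = f(L/D)·V²/2g = 0.01618·2437·0.1761 = 6.942 m
Minor: ΣK = 9.73; h_m = ΣK·V²/2g = 1.714 m
Total H_L = 6.942 + 1.714 = 8.656 m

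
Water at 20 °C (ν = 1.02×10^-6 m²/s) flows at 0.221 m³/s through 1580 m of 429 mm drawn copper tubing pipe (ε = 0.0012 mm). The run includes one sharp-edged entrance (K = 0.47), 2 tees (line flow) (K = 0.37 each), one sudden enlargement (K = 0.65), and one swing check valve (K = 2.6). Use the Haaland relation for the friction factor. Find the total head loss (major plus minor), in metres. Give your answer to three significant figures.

V = 4Q/(πD²) = 1.529 m/s; V²/2g = 0.1191 m
Re = 6.43×10^5, ε/D = 2.80×10^-6 → f = 0.01253 (Haaland)
Major: h_f = f(L/D)·V²/2g = 0.01253·3683·0.1191 = 5.499 m
Minor: ΣK = 4.46; h_m = ΣK·V²/2g = 0.5314 m
Total H_L = 5.499 + 0.5314 = 6.030 m

H_L ≈ 6.03 m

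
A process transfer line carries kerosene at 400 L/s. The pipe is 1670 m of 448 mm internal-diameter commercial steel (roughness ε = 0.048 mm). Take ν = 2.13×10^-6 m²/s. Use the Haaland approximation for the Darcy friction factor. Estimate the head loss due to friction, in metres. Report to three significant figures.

V = 4Q/(πD²) = 4·0.400/(π·0.448²) = 2.538 m/s
Re = VD/ν = 2.538·0.448/2.13×10^-6 = 5.34×10^5 → turbulent
ε/D = 0.048/448 = 1.07×10^-4
Haaland: f = 0.01424
h_f = f(L/D)V²/(2g) = 0.01424·(1670/0.448)·2.538²/(2·9.81) = 17.42 m

h_f ≈ 17.4 m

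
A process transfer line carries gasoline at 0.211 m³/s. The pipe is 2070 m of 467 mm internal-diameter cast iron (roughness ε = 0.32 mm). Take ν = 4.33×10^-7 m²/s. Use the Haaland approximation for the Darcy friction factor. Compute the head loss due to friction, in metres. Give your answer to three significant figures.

h_f ≈ 6.26 m

V = 4Q/(πD²) = 4·0.211/(π·0.467²) = 1.232 m/s
Re = VD/ν = 1.232·0.467/4.33×10^-7 = 1.33×10^6 → turbulent
ε/D = 0.32/467 = 6.85×10^-4
Haaland: f = 0.01825
h_f = f(L/D)V²/(2g) = 0.01825·(2070/0.467)·1.232²/(2·9.81) = 6.256 m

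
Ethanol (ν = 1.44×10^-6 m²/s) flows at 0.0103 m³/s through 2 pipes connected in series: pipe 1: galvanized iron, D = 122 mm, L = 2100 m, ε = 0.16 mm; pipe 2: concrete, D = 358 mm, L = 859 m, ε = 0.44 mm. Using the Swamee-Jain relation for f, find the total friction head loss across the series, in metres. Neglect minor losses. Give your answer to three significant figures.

H ≈ 16.4 m

Pipe 1: V = 0.8811 m/s, Re = 7.46×10^4, ε/D = 0.00131, f = 0.02398, h_1 = f(L/D)V²/2g = 16.33 m
Pipe 2: V = 0.1023 m/s, Re = 2.54×10^4, ε/D = 0.00123, f = 0.02741, h_2 = f(L/D)V²/2g = 0.03509 m
Series → Q common, losses add: H = Σh = 16.37 m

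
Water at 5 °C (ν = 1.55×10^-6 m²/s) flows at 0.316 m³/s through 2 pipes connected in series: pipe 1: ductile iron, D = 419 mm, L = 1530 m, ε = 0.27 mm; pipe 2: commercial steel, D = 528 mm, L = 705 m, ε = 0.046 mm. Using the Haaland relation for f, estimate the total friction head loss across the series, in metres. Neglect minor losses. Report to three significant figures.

H ≈ 19.9 m

Pipe 1: V = 2.292 m/s, Re = 6.20×10^5, ε/D = 6.44×10^-4, f = 0.01831, h_1 = f(L/D)V²/2g = 17.90 m
Pipe 2: V = 1.443 m/s, Re = 4.92×10^5, ε/D = 8.71×10^-5, f = 0.01415, h_2 = f(L/D)V²/2g = 2.005 m
Series → Q common, losses add: H = Σh = 19.90 m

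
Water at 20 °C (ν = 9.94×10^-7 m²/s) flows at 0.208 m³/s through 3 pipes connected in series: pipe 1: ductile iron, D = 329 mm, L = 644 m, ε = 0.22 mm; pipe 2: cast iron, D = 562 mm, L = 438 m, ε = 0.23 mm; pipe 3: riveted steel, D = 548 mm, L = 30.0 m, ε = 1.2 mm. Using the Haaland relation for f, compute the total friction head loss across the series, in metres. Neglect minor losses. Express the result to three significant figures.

Pipe 1: V = 2.447 m/s, Re = 8.10×10^5, ε/D = 6.69×10^-4, f = 0.01832, h_1 = f(L/D)V²/2g = 10.94 m
Pipe 2: V = 0.8385 m/s, Re = 4.74×10^5, ε/D = 4.09×10^-4, f = 0.01702, h_2 = f(L/D)V²/2g = 0.4753 m
Pipe 3: V = 0.8819 m/s, Re = 4.86×10^5, ε/D = 0.00219, f = 0.02435, h_3 = f(L/D)V²/2g = 0.05285 m
Series → Q common, losses add: H = Σh = 11.47 m

H ≈ 11.5 m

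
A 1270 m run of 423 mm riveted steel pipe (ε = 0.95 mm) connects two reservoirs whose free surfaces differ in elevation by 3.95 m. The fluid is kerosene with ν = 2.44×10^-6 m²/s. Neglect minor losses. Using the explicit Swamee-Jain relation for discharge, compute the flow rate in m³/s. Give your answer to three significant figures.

Q ≈ 0.143 m³/s

Swamee-Jain (Type II): Q = -0.965·√(gD⁵h_f/L)·ln[ε/(3.7D) + √(3.17ν²L/(gD³h_f))]
√(gD⁵h_f/L) = √(9.81·0.423⁵·3.95/1270) = 0.02033
ε/(3.7D) = 6.07×10^-4; √(3.17ν²L/(gD³h_f)) = 9.04×10^-5
Q = -0.965·0.02033·ln(6.974×10^-4) = 0.1426 m³/s
Check: V = 1.01 m/s, Re = 1.76×10^5, f = 0.02528, h_f = 3.98 m ≈ 3.95 m ✓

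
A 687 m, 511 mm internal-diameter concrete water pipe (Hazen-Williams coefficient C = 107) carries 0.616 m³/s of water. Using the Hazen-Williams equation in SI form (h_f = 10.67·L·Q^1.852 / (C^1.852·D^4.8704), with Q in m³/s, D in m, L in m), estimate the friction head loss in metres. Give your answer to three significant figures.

h_f = 10.67·687·0.616^1.852 / (107^1.852·0.511^4.8704) = 13.71 m

h_f ≈ 13.7 m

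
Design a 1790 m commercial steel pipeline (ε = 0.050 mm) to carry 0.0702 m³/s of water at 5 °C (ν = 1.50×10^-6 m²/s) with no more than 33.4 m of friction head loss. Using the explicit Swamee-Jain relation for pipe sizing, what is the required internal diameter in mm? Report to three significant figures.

Swamee-Jain (Type III): D = 0.66·[ε^1.25·(LQ²/(gh_f))^4.75 + ν·Q^9.4·(L/(gh_f))^5.2]^0.04
LQ²/(gh_f) = 0.02692; L/(gh_f) = 5.463
Term 1 = ε^1.25·(…)^4.75 = 1.47×10^-13; Term 2 = ν·Q^9.4·(…)^5.2 = 1.47×10^-13
D = 0.66·(1.47×10^-13 + 1.47×10^-13)^0.04 = 0.2081 m = 208 mm
Check: V = 2.06 m/s, Re = 2.86×10^5, f = 0.01671, h_f = 31.2 m ≈ 33.4 m ✓

D ≈ 208 mm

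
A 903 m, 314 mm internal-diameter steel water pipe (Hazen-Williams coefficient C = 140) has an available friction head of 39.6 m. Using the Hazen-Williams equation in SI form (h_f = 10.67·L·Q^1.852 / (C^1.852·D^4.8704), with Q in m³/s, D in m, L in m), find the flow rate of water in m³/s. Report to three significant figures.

Q ≈ 0.343 m³/s

Rearranging: Q = [h_f·C^1.852·D^4.8704 / (10.67·L)]^(1/1.852)
Q = [39.6·140^1.852·0.314^4.8704 / (10.67·903)]^0.540 = 0.3426 m³/s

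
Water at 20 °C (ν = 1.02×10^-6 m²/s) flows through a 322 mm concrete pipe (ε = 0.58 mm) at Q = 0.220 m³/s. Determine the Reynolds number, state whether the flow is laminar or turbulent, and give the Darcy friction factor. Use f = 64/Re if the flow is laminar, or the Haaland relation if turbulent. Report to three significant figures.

Re ≈ 8.53×10^5; turbulent; f ≈ 0.0230

V = 4Q/(πD²) = 2.702 m/s
Re = VD/ν = 2.702·0.322/1.02×10^-6 = 8.53×10^5
Re > 4000 → turbulent; ε/D = 0.00180
Haaland: f = 0.02303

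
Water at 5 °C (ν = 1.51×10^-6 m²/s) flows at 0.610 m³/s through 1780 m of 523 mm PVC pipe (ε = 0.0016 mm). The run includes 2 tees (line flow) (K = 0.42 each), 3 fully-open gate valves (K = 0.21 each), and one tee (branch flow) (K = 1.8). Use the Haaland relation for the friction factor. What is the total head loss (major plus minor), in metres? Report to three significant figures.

V = 4Q/(πD²) = 2.839 m/s; V²/2g = 0.4109 m
Re = 9.83×10^5, ε/D = 3.06×10^-6 → f = 0.01167 (Haaland)
Major: h_f = f(L/D)·V²/2g = 0.01167·3403·0.4109 = 16.32 m
Minor: ΣK = 3.27; h_m = ΣK·V²/2g = 1.344 m
Total H_L = 16.32 + 1.344 = 17.66 m

H_L ≈ 17.7 m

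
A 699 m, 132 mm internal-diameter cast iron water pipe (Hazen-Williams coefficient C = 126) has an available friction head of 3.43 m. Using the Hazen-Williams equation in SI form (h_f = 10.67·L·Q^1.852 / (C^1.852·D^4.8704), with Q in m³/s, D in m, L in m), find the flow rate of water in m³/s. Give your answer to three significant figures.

Q ≈ 0.00967 m³/s

Rearranging: Q = [h_f·C^1.852·D^4.8704 / (10.67·L)]^(1/1.852)
Q = [3.43·126^1.852·0.132^4.8704 / (10.67·699)]^0.540 = 0.009674 m³/s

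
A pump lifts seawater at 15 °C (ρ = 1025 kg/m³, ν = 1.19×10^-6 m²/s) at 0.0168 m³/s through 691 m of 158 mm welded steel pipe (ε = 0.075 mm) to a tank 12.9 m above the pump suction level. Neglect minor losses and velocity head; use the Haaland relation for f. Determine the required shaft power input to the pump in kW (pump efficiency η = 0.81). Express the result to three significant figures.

V = 4Q/(πD²) = 0.8569 m/s; Re = 1.14×10^5; ε/D = 4.75×10^-4; f = 0.01964
h_f = f(L/D)V²/2g = 3.214 m
Total head H = z + h_f = 12.9 + 3.214 = 16.11 m
P_hyd = ρgQH = 1025·9.81·0.0168·16.11 = 2.722 kW
P_shaft = P_hyd/η = 2.722/0.81 = 3.361 kW

P_shaft ≈ 3.36 kW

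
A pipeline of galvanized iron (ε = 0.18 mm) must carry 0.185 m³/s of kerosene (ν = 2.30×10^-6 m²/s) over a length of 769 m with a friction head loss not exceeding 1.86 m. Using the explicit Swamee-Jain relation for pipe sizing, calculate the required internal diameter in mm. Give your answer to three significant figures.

Swamee-Jain (Type III): D = 0.66·[ε^1.25·(LQ²/(gh_f))^4.75 + ν·Q^9.4·(L/(gh_f))^5.2]^0.04
LQ²/(gh_f) = 1.442; L/(gh_f) = 42.14
Term 1 = ε^1.25·(…)^4.75 = 1.19×10^-4; Term 2 = ν·Q^9.4·(…)^5.2 = 8.35×10^-5
D = 0.66·(1.19×10^-4 + 8.35×10^-5)^0.04 = 0.4697 m = 470 mm
Check: V = 1.07 m/s, Re = 2.18×10^5, f = 0.01813, h_f = 1.73 m ≈ 1.86 m ✓

D ≈ 470 mm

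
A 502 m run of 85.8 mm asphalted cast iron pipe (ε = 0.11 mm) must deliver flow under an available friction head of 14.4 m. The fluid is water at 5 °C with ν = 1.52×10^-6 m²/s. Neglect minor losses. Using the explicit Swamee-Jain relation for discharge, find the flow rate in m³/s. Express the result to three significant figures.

Q ≈ 0.00829 m³/s

Swamee-Jain (Type II): Q = -0.965·√(gD⁵h_f/L)·ln[ε/(3.7D) + √(3.17ν²L/(gD³h_f))]
√(gD⁵h_f/L) = √(9.81·0.0858⁵·14.4/502) = 0.001144
ε/(3.7D) = 3.47×10^-4; √(3.17ν²L/(gD³h_f)) = 2.03×10^-4
Q = -0.965·0.001144·ln(5.495×10^-4) = 0.008286 m³/s
Check: V = 1.43 m/s, Re = 8.09×10^4, f = 0.02371, h_f = 14.5 m ≈ 14.4 m ✓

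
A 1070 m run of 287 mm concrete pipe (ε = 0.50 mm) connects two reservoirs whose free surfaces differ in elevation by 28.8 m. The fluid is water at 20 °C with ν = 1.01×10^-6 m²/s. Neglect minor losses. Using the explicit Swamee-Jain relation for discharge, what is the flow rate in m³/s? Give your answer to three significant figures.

Swamee-Jain (Type II): Q = -0.965·√(gD⁵h_f/L)·ln[ε/(3.7D) + √(3.17ν²L/(gD³h_f))]
√(gD⁵h_f/L) = √(9.81·0.287⁵·28.8/1070) = 0.02267
ε/(3.7D) = 4.71×10^-4; √(3.17ν²L/(gD³h_f)) = 2.28×10^-5
Q = -0.965·0.02267·ln(4.936×10^-4) = 0.1666 m³/s
Check: V = 2.58 m/s, Re = 7.32×10^5, f = 0.02296, h_f = 28.9 m ≈ 28.8 m ✓

Q ≈ 0.167 m³/s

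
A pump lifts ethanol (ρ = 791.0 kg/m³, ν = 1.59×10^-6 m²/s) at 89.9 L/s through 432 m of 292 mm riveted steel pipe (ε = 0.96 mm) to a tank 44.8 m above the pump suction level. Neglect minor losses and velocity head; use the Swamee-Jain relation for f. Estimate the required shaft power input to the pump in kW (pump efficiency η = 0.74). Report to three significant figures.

P_shaft ≈ 45.8 kW

V = 4Q/(πD²) = 1.342 m/s; Re = 2.47×10^5; ε/D = 0.00329; f = 0.02753
h_f = f(L/D)V²/2g = 3.741 m
Total head H = z + h_f = 44.8 + 3.741 = 48.54 m
P_hyd = ρgQH = 791.0·9.81·0.0899·48.54 = 33.86 kW
P_shaft = P_hyd/η = 33.86/0.74 = 45.76 kW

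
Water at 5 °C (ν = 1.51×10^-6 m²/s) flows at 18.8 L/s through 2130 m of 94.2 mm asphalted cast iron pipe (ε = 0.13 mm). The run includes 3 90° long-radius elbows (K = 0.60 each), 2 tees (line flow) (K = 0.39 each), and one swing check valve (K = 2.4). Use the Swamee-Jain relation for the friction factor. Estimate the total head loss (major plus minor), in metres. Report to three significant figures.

H_L ≈ 193 m

V = 4Q/(πD²) = 2.698 m/s; V²/2g = 0.3709 m
Re = 1.68×10^5, ε/D = 0.00138 → f = 0.02278 (Swamee-Jain)
Major: h_f = f(L/D)·V²/2g = 0.02278·22611·0.3709 = 191.0 m
Minor: ΣK = 4.98; h_m = ΣK·V²/2g = 1.847 m
Total H_L = 191.0 + 1.847 = 192.9 m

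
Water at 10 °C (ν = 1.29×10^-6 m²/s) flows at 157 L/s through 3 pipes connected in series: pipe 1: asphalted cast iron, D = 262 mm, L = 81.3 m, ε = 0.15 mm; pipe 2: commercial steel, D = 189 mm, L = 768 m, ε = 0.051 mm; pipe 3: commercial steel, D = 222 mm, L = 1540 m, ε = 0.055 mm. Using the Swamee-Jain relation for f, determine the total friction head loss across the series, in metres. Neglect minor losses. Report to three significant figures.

H ≈ 194 m

Pipe 1: V = 2.912 m/s, Re = 5.91×10^5, ε/D = 5.73×10^-4, f = 0.01808, h_1 = f(L/D)V²/2g = 2.426 m
Pipe 2: V = 5.596 m/s, Re = 8.20×10^5, ε/D = 2.70×10^-4, f = 0.01563, h_2 = f(L/D)V²/2g = 101.4 m
Pipe 3: V = 4.056 m/s, Re = 6.98×10^5, ε/D = 2.48×10^-4, f = 0.01558, h_3 = f(L/D)V²/2g = 90.60 m
Series → Q common, losses add: H = Σh = 194.4 m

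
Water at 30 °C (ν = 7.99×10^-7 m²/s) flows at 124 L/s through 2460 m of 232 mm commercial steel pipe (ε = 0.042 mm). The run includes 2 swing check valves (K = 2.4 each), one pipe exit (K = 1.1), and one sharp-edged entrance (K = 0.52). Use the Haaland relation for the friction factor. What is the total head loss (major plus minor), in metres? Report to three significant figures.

H_L ≈ 70.3 m

V = 4Q/(πD²) = 2.933 m/s; V²/2g = 0.4385 m
Re = 8.52×10^5, ε/D = 1.81×10^-4 → f = 0.01452 (Haaland)
Major: h_f = f(L/D)·V²/2g = 0.01452·10603·0.4385 = 67.52 m
Minor: ΣK = 6.42; h_m = ΣK·V²/2g = 2.815 m
Total H_L = 67.52 + 2.815 = 70.34 m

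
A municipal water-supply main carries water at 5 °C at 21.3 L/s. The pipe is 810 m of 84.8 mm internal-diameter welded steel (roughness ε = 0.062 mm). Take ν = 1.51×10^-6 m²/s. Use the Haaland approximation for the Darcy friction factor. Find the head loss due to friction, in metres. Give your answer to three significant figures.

V = 4Q/(πD²) = 4·0.0213/(π·0.0848²) = 3.771 m/s
Re = VD/ν = 3.771·0.0848/1.51×10^-6 = 2.12×10^5 → turbulent
ε/D = 0.062/84.8 = 7.31×10^-4
Haaland: f = 0.01969
h_f = f(L/D)V²/(2g) = 0.01969·(810/0.0848)·3.771²/(2·9.81) = 136.4 m

h_f ≈ 136 m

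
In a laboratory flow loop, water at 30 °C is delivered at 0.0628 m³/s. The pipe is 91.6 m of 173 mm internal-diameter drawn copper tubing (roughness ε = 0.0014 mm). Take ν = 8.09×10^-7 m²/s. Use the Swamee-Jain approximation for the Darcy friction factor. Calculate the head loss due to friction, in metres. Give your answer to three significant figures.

h_f ≈ 2.49 m

V = 4Q/(πD²) = 4·0.0628/(π·0.173²) = 2.672 m/s
Re = VD/ν = 2.672·0.173/8.09×10^-7 = 5.71×10^5 → turbulent
ε/D = 0.0014/173 = 8.09×10^-6
Swamee-Jain: f = 0.01293
h_f = f(L/D)V²/(2g) = 0.01293·(91.6/0.173)·2.672²/(2·9.81) = 2.490 m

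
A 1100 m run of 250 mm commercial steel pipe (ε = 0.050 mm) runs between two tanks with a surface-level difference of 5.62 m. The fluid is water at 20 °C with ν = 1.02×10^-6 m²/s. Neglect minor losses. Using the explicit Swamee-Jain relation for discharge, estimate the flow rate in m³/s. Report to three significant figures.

Q ≈ 0.0610 m³/s

Swamee-Jain (Type II): Q = -0.965·√(gD⁵h_f/L)·ln[ε/(3.7D) + √(3.17ν²L/(gD³h_f))]
√(gD⁵h_f/L) = √(9.81·0.250⁵·5.62/1100) = 0.006996
ε/(3.7D) = 5.41×10^-5; √(3.17ν²L/(gD³h_f)) = 6.49×10^-5
Q = -0.965·0.006996·ln(1.189×10^-4) = 0.06101 m³/s
Check: V = 1.24 m/s, Re = 3.05×10^5, f = 0.01628, h_f = 5.64 m ≈ 5.62 m ✓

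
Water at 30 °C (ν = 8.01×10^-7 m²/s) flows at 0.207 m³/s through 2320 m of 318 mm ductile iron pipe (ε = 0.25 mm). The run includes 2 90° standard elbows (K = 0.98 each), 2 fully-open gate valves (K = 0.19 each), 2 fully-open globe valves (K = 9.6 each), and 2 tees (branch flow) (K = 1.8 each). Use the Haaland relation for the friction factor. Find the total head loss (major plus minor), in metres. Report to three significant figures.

V = 4Q/(πD²) = 2.606 m/s; V²/2g = 0.3462 m
Re = 1.03×10^6, ε/D = 7.86×10^-4 → f = 0.01888 (Haaland)
Major: h_f = f(L/D)·V²/2g = 0.01888·7296·0.3462 = 47.68 m
Minor: ΣK = 25.1; h_m = ΣK·V²/2g = 8.704 m
Total H_L = 47.68 + 8.704 = 56.39 m

H_L ≈ 56.4 m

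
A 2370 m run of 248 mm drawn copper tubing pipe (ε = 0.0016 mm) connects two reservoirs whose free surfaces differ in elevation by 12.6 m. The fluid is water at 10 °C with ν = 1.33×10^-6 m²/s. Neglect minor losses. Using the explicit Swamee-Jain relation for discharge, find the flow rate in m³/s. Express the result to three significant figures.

Swamee-Jain (Type II): Q = -0.965·√(gD⁵h_f/L)·ln[ε/(3.7D) + √(3.17ν²L/(gD³h_f))]
√(gD⁵h_f/L) = √(9.81·0.248⁵·12.6/2370) = 0.006995
ε/(3.7D) = 1.74×10^-6; √(3.17ν²L/(gD³h_f)) = 8.40×10^-5
Q = -0.965·0.006995·ln(8.570×10^-5) = 0.06321 m³/s
Check: V = 1.31 m/s, Re = 2.44×10^5, f = 0.01501, h_f = 12.5 m ≈ 12.6 m ✓

Q ≈ 0.0632 m³/s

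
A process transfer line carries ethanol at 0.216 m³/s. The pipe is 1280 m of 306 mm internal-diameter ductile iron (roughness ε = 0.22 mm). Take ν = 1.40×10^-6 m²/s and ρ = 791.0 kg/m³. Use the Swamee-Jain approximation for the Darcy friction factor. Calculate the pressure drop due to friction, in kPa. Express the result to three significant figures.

V = 4Q/(πD²) = 4·0.216/(π·0.306²) = 2.937 m/s
Re = VD/ν = 2.937·0.306/1.40×10^-6 = 6.42×10^5 → turbulent
ε/D = 0.22/306 = 7.19×10^-4
Swamee-Jain: f = 0.01885
h_f = f(L/D)V²/(2g) = 0.01885·(1280/0.306)·2.937²/(2·9.81) = 34.68 m
Δp = ρg·h_f = 791.0·9.81·34.68 = 269.1 kPa

Δp ≈ 269 kPa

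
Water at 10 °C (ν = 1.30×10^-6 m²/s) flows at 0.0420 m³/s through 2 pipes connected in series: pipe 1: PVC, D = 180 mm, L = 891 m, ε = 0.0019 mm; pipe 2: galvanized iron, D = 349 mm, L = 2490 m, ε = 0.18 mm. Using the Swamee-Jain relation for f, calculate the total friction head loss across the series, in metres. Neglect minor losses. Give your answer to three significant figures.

Pipe 1: V = 1.650 m/s, Re = 2.29×10^5, ε/D = 1.06×10^-5, f = 0.01524, h_1 = f(L/D)V²/2g = 10.48 m
Pipe 2: V = 0.4390 m/s, Re = 1.18×10^5, ε/D = 5.16×10^-4, f = 0.02008, h_2 = f(L/D)V²/2g = 1.407 m
Series → Q common, losses add: H = Σh = 11.88 m

H ≈ 11.9 m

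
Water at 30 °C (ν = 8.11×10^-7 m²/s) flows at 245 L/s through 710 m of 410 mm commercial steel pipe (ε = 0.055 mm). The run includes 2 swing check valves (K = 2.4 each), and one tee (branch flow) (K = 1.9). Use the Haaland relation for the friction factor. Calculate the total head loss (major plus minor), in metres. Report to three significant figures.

V = 4Q/(πD²) = 1.856 m/s; V²/2g = 0.1755 m
Re = 9.38×10^5, ε/D = 1.34×10^-4 → f = 0.01386 (Haaland)
Major: h_f = f(L/D)·V²/2g = 0.01386·1732·0.1755 = 4.214 m
Minor: ΣK = 6.70; h_m = ΣK·V²/2g = 1.176 m
Total H_L = 4.214 + 1.176 = 5.390 m

H_L ≈ 5.39 m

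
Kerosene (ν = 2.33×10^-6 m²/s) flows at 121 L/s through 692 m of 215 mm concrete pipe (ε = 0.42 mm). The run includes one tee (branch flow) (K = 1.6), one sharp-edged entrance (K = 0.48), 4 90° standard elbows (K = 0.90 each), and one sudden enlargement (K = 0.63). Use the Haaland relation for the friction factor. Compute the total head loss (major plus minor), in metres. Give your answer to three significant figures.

V = 4Q/(πD²) = 3.333 m/s; V²/2g = 0.5662 m
Re = 3.08×10^5, ε/D = 0.00195 → f = 0.02385 (Haaland)
Major: h_f = f(L/D)·V²/2g = 0.02385·3219·0.5662 = 43.46 m
Minor: ΣK = 6.31; h_m = ΣK·V²/2g = 3.572 m
Total H_L = 43.46 + 3.572 = 47.03 m

H_L ≈ 47.0 m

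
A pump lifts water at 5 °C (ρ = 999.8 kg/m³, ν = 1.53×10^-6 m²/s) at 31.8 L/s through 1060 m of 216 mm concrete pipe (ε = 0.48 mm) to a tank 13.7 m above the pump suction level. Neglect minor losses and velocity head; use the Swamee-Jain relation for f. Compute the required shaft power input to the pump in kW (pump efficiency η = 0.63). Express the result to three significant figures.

V = 4Q/(πD²) = 0.8678 m/s; Re = 1.23×10^5; ε/D = 0.00222; f = 0.02562
h_f = f(L/D)V²/2g = 4.826 m
Total head H = z + h_f = 13.7 + 4.826 = 18.53 m
P_hyd = ρgQH = 999.8·9.81·0.0318·18.53 = 5.778 kW
P_shaft = P_hyd/η = 5.778/0.63 = 9.172 kW

P_shaft ≈ 9.17 kW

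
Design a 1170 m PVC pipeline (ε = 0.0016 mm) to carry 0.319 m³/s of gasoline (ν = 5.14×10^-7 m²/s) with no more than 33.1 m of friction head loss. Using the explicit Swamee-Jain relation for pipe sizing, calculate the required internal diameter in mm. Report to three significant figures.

D ≈ 315 mm

Swamee-Jain (Type III): D = 0.66·[ε^1.25·(LQ²/(gh_f))^4.75 + ν·Q^9.4·(L/(gh_f))^5.2]^0.04
LQ²/(gh_f) = 0.3667; L/(gh_f) = 3.603
Term 1 = ε^1.25·(…)^4.75 = 4.85×10^-10; Term 2 = ν·Q^9.4·(…)^5.2 = 8.74×10^-9
D = 0.66·(4.85×10^-10 + 8.74×10^-9)^0.04 = 0.3149 m = 315 mm
Check: V = 4.10 m/s, Re = 2.51×10^6, f = 0.01022, h_f = 32.5 m ≈ 33.1 m ✓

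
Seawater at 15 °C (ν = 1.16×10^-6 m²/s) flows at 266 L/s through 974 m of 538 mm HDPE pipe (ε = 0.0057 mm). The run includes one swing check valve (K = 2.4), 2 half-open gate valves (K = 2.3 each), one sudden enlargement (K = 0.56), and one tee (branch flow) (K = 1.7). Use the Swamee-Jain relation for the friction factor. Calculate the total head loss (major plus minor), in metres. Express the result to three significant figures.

H_L ≈ 2.30 m

V = 4Q/(πD²) = 1.170 m/s; V²/2g = 0.06978 m
Re = 5.43×10^5, ε/D = 1.06×10^-5 → f = 0.01308 (Swamee-Jain)
Major: h_f = f(L/D)·V²/2g = 0.01308·1810·0.06978 = 1.652 m
Minor: ΣK = 9.26; h_m = ΣK·V²/2g = 0.6462 m
Total H_L = 1.652 + 0.6462 = 2.299 m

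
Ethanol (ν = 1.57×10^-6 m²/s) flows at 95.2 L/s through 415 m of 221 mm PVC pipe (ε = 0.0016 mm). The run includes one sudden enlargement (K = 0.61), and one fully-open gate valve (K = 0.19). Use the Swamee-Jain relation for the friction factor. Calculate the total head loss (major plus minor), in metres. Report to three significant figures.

H_L ≈ 8.54 m

V = 4Q/(πD²) = 2.482 m/s; V²/2g = 0.3139 m
Re = 3.49×10^5, ε/D = 7.24×10^-6 → f = 0.01407 (Swamee-Jain)
Major: h_f = f(L/D)·V²/2g = 0.01407·1878·0.3139 = 8.292 m
Minor: ΣK = 0.800; h_m = ΣK·V²/2g = 0.2511 m
Total H_L = 8.292 + 0.2511 = 8.543 m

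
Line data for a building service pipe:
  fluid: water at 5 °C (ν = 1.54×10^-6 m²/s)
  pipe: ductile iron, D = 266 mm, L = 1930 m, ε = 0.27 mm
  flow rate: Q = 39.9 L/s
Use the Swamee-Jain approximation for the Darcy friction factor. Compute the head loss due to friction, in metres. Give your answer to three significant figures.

h_f ≈ 4.19 m

V = 4Q/(πD²) = 4·0.0399/(π·0.266²) = 0.7180 m/s
Re = VD/ν = 0.7180·0.266/1.54×10^-6 = 1.24×10^5 → turbulent
ε/D = 0.27/266 = 0.00102
Swamee-Jain: f = 0.02198
h_f = f(L/D)V²/(2g) = 0.02198·(1930/0.266)·0.7180²/(2·9.81) = 4.190 m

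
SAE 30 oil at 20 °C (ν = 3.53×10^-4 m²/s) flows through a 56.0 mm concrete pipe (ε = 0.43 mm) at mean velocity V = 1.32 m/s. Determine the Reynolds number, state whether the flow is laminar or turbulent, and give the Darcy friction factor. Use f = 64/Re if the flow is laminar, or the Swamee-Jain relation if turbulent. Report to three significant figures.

Re ≈ 209; laminar; f = 64/Re ≈ 0.306

Re = VD/ν = 1.320·0.0560/3.53×10^-4 = 209
Re < 2300 → laminar → f = 64/Re = 0.3056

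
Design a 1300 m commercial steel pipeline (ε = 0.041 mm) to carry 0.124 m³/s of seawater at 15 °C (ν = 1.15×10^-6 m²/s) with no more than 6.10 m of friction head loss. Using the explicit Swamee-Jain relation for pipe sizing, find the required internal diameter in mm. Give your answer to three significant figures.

D ≈ 337 mm

Swamee-Jain (Type III): D = 0.66·[ε^1.25·(LQ²/(gh_f))^4.75 + ν·Q^9.4·(L/(gh_f))^5.2]^0.04
LQ²/(gh_f) = 0.3340; L/(gh_f) = 21.72
Term 1 = ε^1.25·(…)^4.75 = 1.79×10^-8; Term 2 = ν·Q^9.4·(…)^5.2 = 3.10×10^-8
D = 0.66·(1.79×10^-8 + 3.10×10^-8)^0.04 = 0.3366 m = 337 mm
Check: V = 1.39 m/s, Re = 4.08×10^5, f = 0.01506, h_f = 5.75 m ≈ 6.10 m ✓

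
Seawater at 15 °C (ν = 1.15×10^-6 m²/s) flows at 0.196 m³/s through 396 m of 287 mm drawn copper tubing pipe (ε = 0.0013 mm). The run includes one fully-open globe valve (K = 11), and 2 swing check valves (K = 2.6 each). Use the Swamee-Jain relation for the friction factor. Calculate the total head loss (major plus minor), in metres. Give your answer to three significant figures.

H_L ≈ 15.5 m

V = 4Q/(πD²) = 3.030 m/s; V²/2g = 0.4678 m
Re = 7.56×10^5, ε/D = 4.53×10^-6 → f = 0.01227 (Swamee-Jain)
Major: h_f = f(L/D)·V²/2g = 0.01227·1380·0.4678 = 7.920 m
Minor: ΣK = 16.2; h_m = ΣK·V²/2g = 7.579 m
Total H_L = 7.920 + 7.579 = 15.50 m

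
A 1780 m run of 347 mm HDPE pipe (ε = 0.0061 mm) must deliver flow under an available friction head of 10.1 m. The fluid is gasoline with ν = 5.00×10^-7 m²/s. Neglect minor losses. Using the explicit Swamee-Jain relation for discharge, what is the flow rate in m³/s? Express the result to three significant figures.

Q ≈ 0.172 m³/s

Swamee-Jain (Type II): Q = -0.965·√(gD⁵h_f/L)·ln[ε/(3.7D) + √(3.17ν²L/(gD³h_f))]
√(gD⁵h_f/L) = √(9.81·0.347⁵·10.1/1780) = 0.01673
ε/(3.7D) = 4.75×10^-6; √(3.17ν²L/(gD³h_f)) = 1.85×10^-5
Q = -0.965·0.01673·ln(2.321×10^-5) = 0.1723 m³/s
Check: V = 1.82 m/s, Re = 1.26×10^6, f = 0.01164, h_f = 10.1 m ≈ 10.1 m ✓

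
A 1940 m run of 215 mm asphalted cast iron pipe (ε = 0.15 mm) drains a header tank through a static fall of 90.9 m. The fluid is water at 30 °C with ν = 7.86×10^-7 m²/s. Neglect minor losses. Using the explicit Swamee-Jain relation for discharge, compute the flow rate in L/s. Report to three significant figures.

Q ≈ 119 L/s

Swamee-Jain (Type II): Q = -0.965·√(gD⁵h_f/L)·ln[ε/(3.7D) + √(3.17ν²L/(gD³h_f))]
√(gD⁵h_f/L) = √(9.81·0.215⁵·90.9/1940) = 0.01453
ε/(3.7D) = 1.89×10^-4; √(3.17ν²L/(gD³h_f)) = 2.07×10^-5
Q = -0.965·0.01453·ln(2.093×10^-4) = 0.1188 m³/s
Check: V = 3.27 m/s, Re = 8.95×10^5, f = 0.01856, h_f = 91.4 m ≈ 90.9 m ✓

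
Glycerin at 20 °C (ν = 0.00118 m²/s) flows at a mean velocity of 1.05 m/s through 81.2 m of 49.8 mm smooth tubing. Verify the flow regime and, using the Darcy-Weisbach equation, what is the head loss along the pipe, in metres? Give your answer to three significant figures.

h_f ≈ 132 m

Re = VD/ν = 1.05·0.04980/0.00118 = 44.3 → laminar (Re < 2300)
f = 64/Re = 1.444
h_f = f(L/D)V²/(2g) = 1.444·(81.2/0.04980)·1.05²/(2·9.81) = 132.3 m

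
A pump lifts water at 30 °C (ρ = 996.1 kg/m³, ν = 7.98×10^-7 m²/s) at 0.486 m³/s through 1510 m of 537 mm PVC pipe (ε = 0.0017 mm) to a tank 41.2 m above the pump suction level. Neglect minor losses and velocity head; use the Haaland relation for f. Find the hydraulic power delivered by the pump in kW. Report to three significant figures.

V = 4Q/(πD²) = 2.146 m/s; Re = 1.44×10^6; ε/D = 3.17×10^-6; f = 0.01097
h_f = f(L/D)V²/2g = 7.239 m
Total head H = z + h_f = 41.2 + 7.239 = 48.44 m
P_hyd = ρgQH = 996.1·9.81·0.486·48.44 = 230.0 kW

P_hyd ≈ 230 kW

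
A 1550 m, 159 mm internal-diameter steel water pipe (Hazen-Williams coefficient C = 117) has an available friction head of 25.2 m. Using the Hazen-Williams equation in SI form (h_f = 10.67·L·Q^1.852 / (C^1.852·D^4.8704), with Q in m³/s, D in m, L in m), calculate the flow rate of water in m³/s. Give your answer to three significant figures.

Q ≈ 0.0280 m³/s

Rearranging: Q = [h_f·C^1.852·D^4.8704 / (10.67·L)]^(1/1.852)
Q = [25.2·117^1.852·0.159^4.8704 / (10.67·1550)]^0.540 = 0.02798 m³/s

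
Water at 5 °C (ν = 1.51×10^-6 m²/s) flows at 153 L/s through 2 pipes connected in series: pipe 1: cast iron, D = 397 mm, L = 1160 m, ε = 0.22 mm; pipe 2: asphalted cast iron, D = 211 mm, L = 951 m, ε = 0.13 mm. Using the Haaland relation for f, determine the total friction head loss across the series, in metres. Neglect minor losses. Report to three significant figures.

Pipe 1: V = 1.236 m/s, Re = 3.25×10^5, ε/D = 5.54×10^-4, f = 0.01829, h_1 = f(L/D)V²/2g = 4.162 m
Pipe 2: V = 4.376 m/s, Re = 6.11×10^5, ε/D = 6.16×10^-4, f = 0.01815, h_2 = f(L/D)V²/2g = 79.83 m
Series → Q common, losses add: H = Σh = 83.99 m

H ≈ 84.0 m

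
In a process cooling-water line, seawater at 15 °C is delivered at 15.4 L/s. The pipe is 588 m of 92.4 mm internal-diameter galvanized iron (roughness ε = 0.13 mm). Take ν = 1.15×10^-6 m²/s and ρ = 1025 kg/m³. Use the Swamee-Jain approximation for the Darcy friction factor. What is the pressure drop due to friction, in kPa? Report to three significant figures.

V = 4Q/(πD²) = 4·0.0154/(π·0.0924²) = 2.297 m/s
Re = VD/ν = 2.297·0.0924/1.15×10^-6 = 1.85×10^5 → turbulent
ε/D = 0.13/92.4 = 0.00141
Swamee-Jain: f = 0.02276
h_f = f(L/D)V²/(2g) = 0.02276·(588/0.0924)·2.297²/(2·9.81) = 38.93 m
Δp = ρg·h_f = 1025·9.81·38.93 = 391.5 kPa

Δp ≈ 391 kPa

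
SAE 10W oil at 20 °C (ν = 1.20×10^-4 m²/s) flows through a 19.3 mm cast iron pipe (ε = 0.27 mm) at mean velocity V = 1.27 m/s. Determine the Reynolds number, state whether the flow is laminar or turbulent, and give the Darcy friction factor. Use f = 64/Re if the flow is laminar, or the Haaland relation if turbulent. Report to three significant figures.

Re ≈ 204; laminar; f = 64/Re ≈ 0.313

Re = VD/ν = 1.270·0.0193/1.20×10^-4 = 204
Re < 2300 → laminar → f = 64/Re = 0.3133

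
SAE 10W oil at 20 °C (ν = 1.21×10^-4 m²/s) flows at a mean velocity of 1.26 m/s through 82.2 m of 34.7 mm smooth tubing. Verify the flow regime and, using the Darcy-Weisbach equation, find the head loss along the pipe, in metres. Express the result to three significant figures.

h_f ≈ 34.0 m

Re = VD/ν = 1.26·0.03470/1.21×10^-4 = 361 → laminar (Re < 2300)
f = 64/Re = 0.1771
h_f = f(L/D)V²/(2g) = 0.1771·(82.2/0.03470)·1.26²/(2·9.81) = 33.95 m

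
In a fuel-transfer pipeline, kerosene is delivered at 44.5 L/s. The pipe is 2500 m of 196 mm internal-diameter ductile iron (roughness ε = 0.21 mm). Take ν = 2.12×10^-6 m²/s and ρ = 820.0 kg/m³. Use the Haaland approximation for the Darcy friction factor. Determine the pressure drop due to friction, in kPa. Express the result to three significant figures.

V = 4Q/(πD²) = 4·0.0445/(π·0.196²) = 1.475 m/s
Re = VD/ν = 1.475·0.196/2.12×10^-6 = 1.36×10^5 → turbulent
ε/D = 0.21/196 = 0.00107
Haaland: f = 0.02168
h_f = f(L/D)V²/(2g) = 0.02168·(2500/0.196)·1.475²/(2·9.81) = 30.67 m
Δp = ρg·h_f = 820.0·9.81·30.67 = 246.7 kPa

Δp ≈ 247 kPa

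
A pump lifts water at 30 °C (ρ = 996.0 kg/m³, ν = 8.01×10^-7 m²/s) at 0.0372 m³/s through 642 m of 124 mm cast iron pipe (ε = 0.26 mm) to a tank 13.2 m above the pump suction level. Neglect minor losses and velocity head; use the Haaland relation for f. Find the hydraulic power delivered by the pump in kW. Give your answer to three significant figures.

V = 4Q/(πD²) = 3.080 m/s; Re = 4.77×10^5; ε/D = 0.00210; f = 0.02409
h_f = f(L/D)V²/2g = 60.33 m
Total head H = z + h_f = 13.2 + 60.33 = 73.53 m
P_hyd = ρgQH = 996.0·9.81·0.0372·73.53 = 26.72 kW

P_hyd ≈ 26.7 kW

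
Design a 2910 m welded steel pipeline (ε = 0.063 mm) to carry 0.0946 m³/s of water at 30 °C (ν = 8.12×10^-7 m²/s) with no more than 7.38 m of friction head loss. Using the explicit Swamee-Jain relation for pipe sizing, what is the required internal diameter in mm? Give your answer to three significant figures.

Swamee-Jain (Type III): D = 0.66·[ε^1.25·(LQ²/(gh_f))^4.75 + ν·Q^9.4·(L/(gh_f))^5.2]^0.04
LQ²/(gh_f) = 0.3597; L/(gh_f) = 40.19
Term 1 = ε^1.25·(…)^4.75 = 4.36×10^-8; Term 2 = ν·Q^9.4·(…)^5.2 = 4.21×10^-8
D = 0.66·(4.36×10^-8 + 4.21×10^-8)^0.04 = 0.3443 m = 344 mm
Check: V = 1.02 m/s, Re = 4.31×10^5, f = 0.01556, h_f = 6.93 m ≈ 7.38 m ✓

D ≈ 344 mm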